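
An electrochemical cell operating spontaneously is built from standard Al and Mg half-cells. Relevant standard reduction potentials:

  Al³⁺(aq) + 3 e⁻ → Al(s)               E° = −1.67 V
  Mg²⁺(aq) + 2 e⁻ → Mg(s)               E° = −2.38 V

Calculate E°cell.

+0.71 V

Of the two couples in this cell, the one with the more positive reduction potential is reduced at the cathode: here that is Al³⁺/Al (−1.67 V); Mg²⁺/Mg (−2.38 V) is the anode.
E°cell = E°(cathode) − E°(anode) = −1.67 − (−2.38) = +0.71 V.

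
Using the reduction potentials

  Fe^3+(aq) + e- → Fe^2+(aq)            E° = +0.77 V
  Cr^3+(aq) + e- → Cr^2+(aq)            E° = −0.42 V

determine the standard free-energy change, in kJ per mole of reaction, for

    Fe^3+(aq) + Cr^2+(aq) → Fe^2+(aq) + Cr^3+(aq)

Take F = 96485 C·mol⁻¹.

In the reaction as written Fe^3+(aq) is reduced, so the Fe³⁺/Fe²⁺ couple is the cathode and Cr³⁺/Cr²⁺ is the anode.
E°cell = +0.77 − (−0.42) = +1.19 V; balancing electrons gives n = 1.
ΔG° = −nFE°cell = −(1)(96485)(+1.19) J/mol = −115 kJ/mol.

−115 kJ/mol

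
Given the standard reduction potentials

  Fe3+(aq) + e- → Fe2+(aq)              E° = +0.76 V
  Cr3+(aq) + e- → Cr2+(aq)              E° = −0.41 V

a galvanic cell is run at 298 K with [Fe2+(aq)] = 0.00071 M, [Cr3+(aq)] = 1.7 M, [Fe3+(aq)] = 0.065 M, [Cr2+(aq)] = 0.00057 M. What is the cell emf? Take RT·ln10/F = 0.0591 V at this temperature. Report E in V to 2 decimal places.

+1.08 V

The Fe³⁺/Fe²⁺ couple has the more positive E°, so it is the cathode; Cr³⁺/Cr²⁺ is the anode.
E°cell = +0.76 − (−0.41) = +1.17 V, with n = 1 electron transferred.
The balanced reaction is Fe3+(aq) + Cr2+(aq) → Fe2+(aq) + Cr3+(aq), so Q = ([Fe2+(aq)]·[Cr3+(aq)]) / ([Fe3+(aq)]·[Cr2+(aq)]) = 32.6 and log Q = 1.513.
By the Nernst equation, E = +1.17 − (0.0591/1)·(1.513) = +1.08 V.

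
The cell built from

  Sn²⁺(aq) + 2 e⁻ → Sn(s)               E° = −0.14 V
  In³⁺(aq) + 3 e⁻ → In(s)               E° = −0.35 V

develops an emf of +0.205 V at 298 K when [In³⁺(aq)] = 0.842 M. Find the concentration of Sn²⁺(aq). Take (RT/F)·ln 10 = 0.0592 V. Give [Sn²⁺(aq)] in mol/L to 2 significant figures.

0.60 M

With Sn²⁺/Sn at the cathode and In³⁺/In at the anode, E°cell = −0.14 − (−0.35) = +0.21 V (n = 6).
From the Nernst equation, log Q = n(E° − E)/0.0592 = 6·(+0.21 − (+0.205))/0.0592 = 0.507.
Balancing electrons gives 3 Sn²⁺(aq) + 2 In(s) → 3 Sn(s) + 2 In³⁺(aq); thus Q = [In³⁺(aq)]^2 / [Sn²⁺(aq)]^3.
Substituting the known concentrations and solving, log [Sn²⁺(aq)] = −0.219 and [Sn²⁺(aq)] = 0.60 M.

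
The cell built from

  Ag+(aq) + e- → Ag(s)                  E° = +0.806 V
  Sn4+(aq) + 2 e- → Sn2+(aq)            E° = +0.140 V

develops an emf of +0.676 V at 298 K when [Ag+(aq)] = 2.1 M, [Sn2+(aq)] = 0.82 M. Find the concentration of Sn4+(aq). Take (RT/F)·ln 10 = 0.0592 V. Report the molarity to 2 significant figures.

With Ag⁺/Ag at the cathode and Sn⁴⁺/Sn²⁺ at the anode, E°cell = +0.806 − (+0.140) = +0.666 V (n = 2).
Since E = E° − (0.0592/n)·log Q, log Q = n(E° − E)/0.0592 = −0.338.
Balancing electrons gives 2 Ag+(aq) + Sn2+(aq) → 2 Ag(s) + Sn4+(aq); thus Q = [Sn4+(aq)] / ([Ag+(aq)]^2·[Sn2+(aq)]).
Solving for the unknown gives log [Sn4+(aq)] = 0.220, so [Sn4+(aq)] ≈ 1.7 M.

1.7 M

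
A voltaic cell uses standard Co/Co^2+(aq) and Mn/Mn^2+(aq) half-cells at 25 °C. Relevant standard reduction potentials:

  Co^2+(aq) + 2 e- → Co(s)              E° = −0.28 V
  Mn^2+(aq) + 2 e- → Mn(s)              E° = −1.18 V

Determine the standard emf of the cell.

+0.90 V

The Co²⁺/Co couple has the higher E°, so Co ion is reduced (cathode) and Mn is oxidized (anode).
E°cell = E°(cathode) − E°(anode) = −0.28 − (−1.18) = +0.90 V.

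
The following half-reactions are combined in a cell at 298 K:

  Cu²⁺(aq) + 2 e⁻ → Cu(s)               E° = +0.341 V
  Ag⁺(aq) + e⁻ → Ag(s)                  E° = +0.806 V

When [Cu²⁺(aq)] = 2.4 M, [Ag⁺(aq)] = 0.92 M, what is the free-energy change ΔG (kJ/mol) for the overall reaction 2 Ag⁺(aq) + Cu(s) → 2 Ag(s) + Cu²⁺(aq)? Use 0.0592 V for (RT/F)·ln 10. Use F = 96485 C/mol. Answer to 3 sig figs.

E°cell = +0.806 − (+0.341) = +0.465 V; the balanced reaction transfers n = 2 electrons.
Q = [Cu²⁺(aq)] / [Ag⁺(aq)]^2 = 2.84, so log Q = 0.453 and E = +0.465 − (0.0592/2)(0.453) = +0.4516 V.
ΔG = −nFE = −(2)(96485)(+0.4516) J/mol = −87.1 kJ/mol.

−87.1 kJ/mol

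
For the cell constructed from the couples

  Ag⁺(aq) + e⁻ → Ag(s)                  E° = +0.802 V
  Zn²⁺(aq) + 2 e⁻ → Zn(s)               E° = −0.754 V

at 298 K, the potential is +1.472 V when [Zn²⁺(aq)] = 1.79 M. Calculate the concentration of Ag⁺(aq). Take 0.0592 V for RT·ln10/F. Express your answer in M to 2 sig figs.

Ag⁺/Ag is the cathode (higher E°); E°cell = +0.802 − (−0.754) = +1.556 V with n = 2.
Rearranging E = E° − (0.0592/n)·log Q gives log Q = 2(+1.556 − (+1.472))/0.0592 = 2.838.
Balancing electrons gives 2 Ag⁺(aq) + Zn(s) → 2 Ag(s) + Zn²⁺(aq); thus Q = [Zn²⁺(aq)] / [Ag⁺(aq)]^2.
Solving for the unknown gives log [Ag⁺(aq)] = −1.293, so [Ag⁺(aq)] ≈ 0.051 M.

0.051 M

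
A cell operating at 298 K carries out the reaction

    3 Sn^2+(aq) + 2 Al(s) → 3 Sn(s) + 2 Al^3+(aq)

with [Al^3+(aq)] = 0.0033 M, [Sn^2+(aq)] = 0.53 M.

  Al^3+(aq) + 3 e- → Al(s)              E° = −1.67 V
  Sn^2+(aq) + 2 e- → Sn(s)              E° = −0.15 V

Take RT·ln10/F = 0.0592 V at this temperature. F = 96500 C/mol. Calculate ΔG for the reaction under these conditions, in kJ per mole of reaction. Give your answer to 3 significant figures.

−904 kJ/mol

The standard cell potential is −0.15 − (−1.67) = +1.52 V, with n = 6 electrons in the balanced equation.
Q = [Al^3+(aq)]^2 / [Sn^2+(aq)]^3 = 7.31×10^−5, so log Q = −4.136 and E = +1.52 − (0.0592/6)(−4.136) = +1.5608 V.
Finally ΔG = −nFE = −(6)(96500 C/mol)(+1.5608 V) = −904 kJ/mol.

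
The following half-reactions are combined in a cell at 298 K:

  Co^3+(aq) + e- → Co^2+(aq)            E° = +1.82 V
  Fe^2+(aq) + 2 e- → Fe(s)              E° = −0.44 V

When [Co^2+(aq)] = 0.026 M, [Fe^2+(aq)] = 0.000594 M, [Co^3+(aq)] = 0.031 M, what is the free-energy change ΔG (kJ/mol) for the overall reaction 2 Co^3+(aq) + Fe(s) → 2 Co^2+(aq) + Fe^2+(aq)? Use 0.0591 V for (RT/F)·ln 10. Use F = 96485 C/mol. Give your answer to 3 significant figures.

−455 kJ/mol

The standard cell potential is +1.82 − (−0.44) = +2.26 V, with n = 2 electrons in the balanced equation.
The reaction quotient is ([Co^2+(aq)]^2·[Fe^2+(aq)]) / [Co^3+(aq)]^2 = 0.000418; by Nernst, E = +2.26 − (0.0591/2)(−3.379) = +2.3598 V.
Finally ΔG = −nFE = −(2)(96485 C/mol)(+2.3598 V) = −455 kJ/mol.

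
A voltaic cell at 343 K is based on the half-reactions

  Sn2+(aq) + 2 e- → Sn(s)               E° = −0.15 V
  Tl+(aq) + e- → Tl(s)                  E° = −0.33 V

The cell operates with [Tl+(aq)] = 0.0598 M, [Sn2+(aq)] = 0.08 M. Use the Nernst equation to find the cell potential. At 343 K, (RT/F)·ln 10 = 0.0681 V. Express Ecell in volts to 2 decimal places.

+0.23 V

The Sn²⁺/Sn couple has the more positive E°, so it is the cathode; Tl⁺/Tl is the anode.
The standard potential is −0.15 − (−0.33) = +0.18 V and the balanced reaction transfers n = 2 electrons.
The balanced reaction is Sn2+(aq) + 2 Tl(s) → Sn(s) + 2 Tl+(aq), so Q = [Tl+(aq)]^2 / [Sn2+(aq)] = 0.0447 and log Q = −1.350.
Applying E = E° − (RT ln10/nF)·log Q gives +0.18 − (0.0681/2)(−1.350) = +0.23 V.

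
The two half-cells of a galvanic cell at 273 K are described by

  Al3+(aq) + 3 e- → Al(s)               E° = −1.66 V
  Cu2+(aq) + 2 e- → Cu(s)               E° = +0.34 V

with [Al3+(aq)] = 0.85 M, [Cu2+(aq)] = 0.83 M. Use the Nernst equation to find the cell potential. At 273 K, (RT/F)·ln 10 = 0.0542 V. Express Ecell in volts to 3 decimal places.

+1.999 V

Since E°(Cu²⁺/Cu) > E°(Al³⁺/Al), Cu²⁺/Cu serves as the cathode.
The standard potential is +0.34 − (−1.66) = +2.00 V and the balanced reaction transfers n = 6 electrons.
Balancing gives 3 Cu2+(aq) + 2 Al(s) → 3 Cu(s) + 2 Al3+(aq); hence Q = [Al3+(aq)]^2 / [Cu2+(aq)]^3 = 1.26 (log Q = 0.102).
By the Nernst equation, E = +2.00 − (0.0542/6)·(0.102) = +1.999 V.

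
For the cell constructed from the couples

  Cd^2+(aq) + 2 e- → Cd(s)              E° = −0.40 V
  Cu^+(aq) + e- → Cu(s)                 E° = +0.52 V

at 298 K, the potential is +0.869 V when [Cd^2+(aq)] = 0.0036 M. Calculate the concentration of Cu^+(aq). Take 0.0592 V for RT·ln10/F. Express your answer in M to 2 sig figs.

0.0083 M

With Cu⁺/Cu at the cathode and Cd²⁺/Cd at the anode, E°cell = +0.52 − (−0.40) = +0.92 V (n = 2).
Rearranging E = E° − (0.0592/n)·log Q gives log Q = 2(+0.92 − (+0.869))/0.0592 = 1.723.
Balancing electrons gives 2 Cu^+(aq) + Cd(s) → 2 Cu(s) + Cd^2+(aq); thus Q = [Cd^2+(aq)] / [Cu^+(aq)]^2.
Substituting the known concentrations and solving, log [Cu^+(aq)] = −2.083 and [Cu^+(aq)] = 0.0083 M.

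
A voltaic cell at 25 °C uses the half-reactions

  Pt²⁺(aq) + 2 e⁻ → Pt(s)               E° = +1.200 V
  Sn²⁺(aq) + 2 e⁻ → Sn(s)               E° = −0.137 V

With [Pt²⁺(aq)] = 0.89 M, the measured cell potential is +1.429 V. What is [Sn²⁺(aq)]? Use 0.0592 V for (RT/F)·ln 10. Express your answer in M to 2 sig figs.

With Pt²⁺/Pt at the cathode and Sn²⁺/Sn at the anode, E°cell = +1.200 − (−0.137) = +1.337 V (n = 2).
Since E = E° − (0.0592/n)·log Q, log Q = n(E° − E)/0.0592 = −3.108.
For Pt²⁺(aq) + Sn(s) → Pt(s) + Sn²⁺(aq), the reaction quotient is Q = [Sn²⁺(aq)] / [Pt²⁺(aq)].
Solving for the unknown gives log [Sn²⁺(aq)] = −3.159, so [Sn²⁺(aq)] ≈ 0.00069 M.

0.00069 M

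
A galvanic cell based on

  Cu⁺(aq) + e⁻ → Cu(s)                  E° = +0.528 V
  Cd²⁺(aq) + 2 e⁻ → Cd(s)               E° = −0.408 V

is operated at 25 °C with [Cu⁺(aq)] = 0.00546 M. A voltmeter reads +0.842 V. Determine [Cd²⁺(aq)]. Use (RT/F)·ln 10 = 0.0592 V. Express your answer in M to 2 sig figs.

Cu⁺/Cu is the cathode (higher E°); E°cell = +0.528 − (−0.408) = +0.936 V with n = 2.
Rearranging E = E° − (0.0592/n)·log Q gives log Q = 2(+0.936 − (+0.842))/0.0592 = 3.176.
Balancing electrons gives 2 Cu⁺(aq) + Cd(s) → 2 Cu(s) + Cd²⁺(aq); thus Q = [Cd²⁺(aq)] / [Cu⁺(aq)]^2.
Substituting the known concentrations and solving, log [Cd²⁺(aq)] = −1.350 and [Cd²⁺(aq)] = 0.045 M.

0.045 M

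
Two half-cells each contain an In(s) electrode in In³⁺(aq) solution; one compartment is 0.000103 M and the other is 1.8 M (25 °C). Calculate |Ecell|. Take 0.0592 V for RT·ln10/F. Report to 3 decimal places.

0.084 V

For a concentration cell E°cell = 0, since both electrodes use the same couple.
The compartment with the higher In³⁺(aq) concentration (1.8 M) acts as the cathode; ions are reduced there and produced at the dilute (0.000103 M) anode.
With n = 3, Ecell = −(0.0592/3)·log([dilute]/[conc]) = −(0.0592/3)·log(0.000103/1.8) = +0.084 V.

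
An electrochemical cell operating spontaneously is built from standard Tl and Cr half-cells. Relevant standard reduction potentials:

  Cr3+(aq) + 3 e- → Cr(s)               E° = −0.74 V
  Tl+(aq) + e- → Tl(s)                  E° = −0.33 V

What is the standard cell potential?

The Tl⁺/Tl couple has the higher E°, so Tl ion is reduced (cathode) and Cr is oxidized (anode).
E°cell = E°(cathode) − E°(anode) = −0.33 − (−0.74) = +0.41 V.

+0.41 V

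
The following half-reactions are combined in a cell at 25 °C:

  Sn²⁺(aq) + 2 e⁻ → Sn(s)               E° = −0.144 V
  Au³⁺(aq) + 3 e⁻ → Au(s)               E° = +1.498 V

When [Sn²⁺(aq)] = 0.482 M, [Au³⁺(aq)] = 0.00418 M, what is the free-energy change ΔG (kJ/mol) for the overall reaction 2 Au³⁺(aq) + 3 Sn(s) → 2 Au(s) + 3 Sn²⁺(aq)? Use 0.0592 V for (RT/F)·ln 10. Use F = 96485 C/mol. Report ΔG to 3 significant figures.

E°cell = +1.498 − (−0.144) = +1.642 V; the balanced reaction transfers n = 6 electrons.
Here Q = [Sn²⁺(aq)]^3 / [Au³⁺(aq)]^2 = 6.41×10^3 (log Q = 3.807), giving E = +1.642 − (0.0592/6)·(3.807) = +1.6044 V.
Finally ΔG = −nFE = −(6)(96485 C/mol)(+1.6044 V) = −929 kJ/mol.

−929 kJ/mol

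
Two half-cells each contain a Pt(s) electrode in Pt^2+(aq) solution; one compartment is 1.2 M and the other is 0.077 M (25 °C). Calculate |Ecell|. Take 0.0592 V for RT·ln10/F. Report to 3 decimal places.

For a concentration cell E°cell = 0, since both electrodes use the same couple.
The compartment with the higher Pt^2+(aq) concentration (1.2 M) acts as the cathode; ions are reduced there and produced at the dilute (0.077 M) anode.
With n = 2, Ecell = −(0.0592/2)·log([dilute]/[conc]) = −(0.0592/2)·log(0.077/1.2) = +0.035 V.

0.035 V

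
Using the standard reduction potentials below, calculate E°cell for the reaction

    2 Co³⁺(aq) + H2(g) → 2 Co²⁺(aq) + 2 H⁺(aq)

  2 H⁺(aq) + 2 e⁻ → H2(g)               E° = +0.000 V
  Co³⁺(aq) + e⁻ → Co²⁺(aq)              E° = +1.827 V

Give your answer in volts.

Co³⁺(aq) gains electrons, so the Co³⁺/Co²⁺ couple is the cathode; the 2H⁺/H₂ couple is the anode.
E°cell = E°(cathode) − E°(anode) = +1.827 − (+0.000) = +1.827 V.

+1.827 V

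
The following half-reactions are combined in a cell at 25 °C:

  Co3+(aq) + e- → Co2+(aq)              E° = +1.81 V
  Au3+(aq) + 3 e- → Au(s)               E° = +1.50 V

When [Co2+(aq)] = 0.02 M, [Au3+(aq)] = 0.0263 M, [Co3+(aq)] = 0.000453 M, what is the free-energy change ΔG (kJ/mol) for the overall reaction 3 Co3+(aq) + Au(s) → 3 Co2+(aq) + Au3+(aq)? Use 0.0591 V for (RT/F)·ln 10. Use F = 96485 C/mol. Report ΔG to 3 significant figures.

−70.6 kJ/mol

With Co³⁺/Co²⁺ reduced at the cathode, E°cell = +1.81 − (+1.50) = +0.31 V and n = 3.
Here Q = ([Co2+(aq)]^3·[Au3+(aq)]) / [Co3+(aq)]^3 = 2.26×10^3 (log Q = 3.355), giving E = +0.31 − (0.0591/3)·(3.355) = +0.2439 V.
ΔG = −nFE = −(3)(96485)(+0.2439) J/mol = −70.6 kJ/mol.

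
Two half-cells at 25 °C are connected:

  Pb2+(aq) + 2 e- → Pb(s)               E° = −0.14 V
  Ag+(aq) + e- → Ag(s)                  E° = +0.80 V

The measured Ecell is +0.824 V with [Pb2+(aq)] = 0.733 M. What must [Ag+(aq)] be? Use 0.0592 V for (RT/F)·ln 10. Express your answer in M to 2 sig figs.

The Ag⁺/Ag couple has the larger reduction potential, so it is the cathode: E°cell = +0.80 − (−0.14) = +0.94 V and n = 2.
Since E = E° − (0.0592/n)·log Q, log Q = n(E° − E)/0.0592 = 3.919.
For 2 Ag+(aq) + Pb(s) → 2 Ag(s) + Pb2+(aq), the reaction quotient is Q = [Pb2+(aq)] / [Ag+(aq)]^2.
Substituting the known concentrations and solving, log [Ag+(aq)] = −2.027 and [Ag+(aq)] = 0.0094 M.

0.0094 M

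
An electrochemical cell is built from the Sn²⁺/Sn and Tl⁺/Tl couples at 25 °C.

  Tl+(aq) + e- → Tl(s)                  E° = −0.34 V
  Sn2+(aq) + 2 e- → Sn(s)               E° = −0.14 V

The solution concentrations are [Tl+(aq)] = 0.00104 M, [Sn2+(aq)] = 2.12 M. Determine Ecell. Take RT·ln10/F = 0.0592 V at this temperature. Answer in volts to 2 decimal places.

Since E°(Sn²⁺/Sn) > E°(Tl⁺/Tl), Sn²⁺/Sn serves as the cathode.
E°cell = E°cat − E°an = −0.14 − (−0.34) = +0.20 V; n = 2.
The balanced reaction is Sn2+(aq) + 2 Tl(s) → Sn(s) + 2 Tl+(aq), so Q = [Tl+(aq)]^2 / [Sn2+(aq)] = 5.1×10^−7 and log Q = −6.292.
Applying E = E° − (RT ln10/nF)·log Q gives +0.20 − (0.0592/2)(−6.292) = +0.39 V.

+0.39 V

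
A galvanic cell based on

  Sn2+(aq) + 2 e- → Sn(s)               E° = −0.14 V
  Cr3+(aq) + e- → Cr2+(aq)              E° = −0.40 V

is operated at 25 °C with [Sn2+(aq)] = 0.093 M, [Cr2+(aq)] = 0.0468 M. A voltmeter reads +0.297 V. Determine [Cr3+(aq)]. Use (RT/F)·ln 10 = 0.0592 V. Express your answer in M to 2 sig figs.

The Sn²⁺/Sn couple has the larger reduction potential, so it is the cathode: E°cell = −0.14 − (−0.40) = +0.26 V and n = 2.
Rearranging E = E° − (0.0592/n)·log Q gives log Q = 2(+0.26 − (+0.297))/0.0592 = −1.250.
The balanced reaction is Sn2+(aq) + 2 Cr2+(aq) → Sn(s) + 2 Cr3+(aq), so Q = [Cr3+(aq)]^2 / ([Sn2+(aq)]·[Cr2+(aq)]^2).
Isolating [Cr3+(aq)] in Q = 10^{−1.250} yields log [Cr3+(aq)] = −2.471, i.e. 0.0034 M.

0.0034 M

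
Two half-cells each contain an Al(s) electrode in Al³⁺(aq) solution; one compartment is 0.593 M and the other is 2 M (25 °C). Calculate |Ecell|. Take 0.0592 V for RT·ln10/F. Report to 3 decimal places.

For a concentration cell E°cell = 0, since both electrodes use the same couple.
The compartment with the higher Al³⁺(aq) concentration (2 M) acts as the cathode; ions are reduced there and produced at the dilute (0.593 M) anode.
With n = 3, Ecell = −(0.0592/3)·log([dilute]/[conc]) = −(0.0592/3)·log(0.593/2) = +0.010 V.

0.010 V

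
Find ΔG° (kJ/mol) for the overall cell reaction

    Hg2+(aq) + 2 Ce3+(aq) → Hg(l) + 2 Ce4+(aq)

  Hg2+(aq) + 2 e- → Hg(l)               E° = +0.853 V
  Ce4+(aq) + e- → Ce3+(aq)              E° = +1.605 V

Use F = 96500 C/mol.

In the reaction as written Hg2+(aq) is reduced, so the Hg²⁺/Hg couple is the cathode and Ce⁴⁺/Ce³⁺ is the anode.
E°cell = +0.853 − (+1.605) = −0.752 V; balancing electrons gives n = 2.
ΔG° = −nFE°cell = −(2)(96500)(−0.752) J/mol = +145 kJ/mol.

+145 kJ/mol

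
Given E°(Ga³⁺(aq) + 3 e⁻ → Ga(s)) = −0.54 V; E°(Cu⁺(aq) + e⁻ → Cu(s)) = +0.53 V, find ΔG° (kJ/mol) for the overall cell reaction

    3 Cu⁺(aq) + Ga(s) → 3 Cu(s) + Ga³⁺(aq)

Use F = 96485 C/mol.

−310 kJ/mol

In the reaction as written Cu⁺(aq) is reduced, so the Cu⁺/Cu couple is the cathode and Ga³⁺/Ga is the anode.
E°cell = +0.53 − (−0.54) = +1.07 V; balancing electrons gives n = 3.
ΔG° = −nFE°cell = −(3)(96485)(+1.07) J/mol = −310 kJ/mol.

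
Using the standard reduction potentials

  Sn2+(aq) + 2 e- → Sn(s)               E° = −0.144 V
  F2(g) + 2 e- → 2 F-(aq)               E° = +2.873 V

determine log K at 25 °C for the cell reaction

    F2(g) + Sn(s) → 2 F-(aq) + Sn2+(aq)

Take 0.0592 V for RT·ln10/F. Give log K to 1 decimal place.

The F₂/F⁻ couple is reduced (cathode); E°cell = +2.873 − (−0.144) = +3.017 V with n = 2.
At equilibrium E = 0, so log K = nE°cell / 0.0592 = (2)(+3.017) / 0.0592 = 101.9.

log K = 101.9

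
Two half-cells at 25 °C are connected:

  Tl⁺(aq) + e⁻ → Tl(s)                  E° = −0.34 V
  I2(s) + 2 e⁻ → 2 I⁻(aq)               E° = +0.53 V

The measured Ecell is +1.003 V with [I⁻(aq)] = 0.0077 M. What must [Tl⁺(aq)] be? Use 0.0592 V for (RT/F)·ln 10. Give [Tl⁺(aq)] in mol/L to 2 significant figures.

The I₂/I⁻ couple has the larger reduction potential, so it is the cathode: E°cell = +0.53 − (−0.34) = +0.87 V and n = 2.
Since E = E° − (0.0592/n)·log Q, log Q = n(E° − E)/0.0592 = −4.493.
For I2(s) + 2 Tl(s) → 2 I⁻(aq) + 2 Tl⁺(aq), the reaction quotient is Q = [I⁻(aq)]^2·[Tl⁺(aq)]^2.
Isolating [Tl⁺(aq)] in Q = 10^{−4.493} yields log [Tl⁺(aq)] = −0.133, i.e. 0.74 M.

0.74 M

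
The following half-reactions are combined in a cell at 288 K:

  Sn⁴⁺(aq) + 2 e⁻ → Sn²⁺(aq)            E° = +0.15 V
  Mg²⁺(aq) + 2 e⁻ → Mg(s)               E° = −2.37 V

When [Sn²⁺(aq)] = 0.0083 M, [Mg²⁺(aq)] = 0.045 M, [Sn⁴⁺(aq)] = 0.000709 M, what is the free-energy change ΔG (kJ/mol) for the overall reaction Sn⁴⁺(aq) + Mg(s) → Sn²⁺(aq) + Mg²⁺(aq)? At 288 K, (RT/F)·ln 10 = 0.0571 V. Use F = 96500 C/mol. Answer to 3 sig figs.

E°cell = +0.15 − (−2.37) = +2.52 V; the balanced reaction transfers n = 2 electrons.
Here Q = ([Sn²⁺(aq)]·[Mg²⁺(aq)]) / [Sn⁴⁺(aq)] = 0.527 (log Q = −0.278), giving E = +2.52 − (0.0571/2)·(−0.278) = +2.5279 V.
ΔG = −nFE = −(2)(96500)(+2.5279) J/mol = −488 kJ/mol.

−488 kJ/mol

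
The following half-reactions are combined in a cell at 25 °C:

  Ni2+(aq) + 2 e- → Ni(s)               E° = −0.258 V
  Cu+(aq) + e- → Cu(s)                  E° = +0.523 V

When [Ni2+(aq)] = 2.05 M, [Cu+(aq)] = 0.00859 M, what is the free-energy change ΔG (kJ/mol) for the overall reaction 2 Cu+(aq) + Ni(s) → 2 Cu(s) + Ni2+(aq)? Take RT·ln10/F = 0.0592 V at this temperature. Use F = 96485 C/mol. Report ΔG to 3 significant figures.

With Cu⁺/Cu reduced at the cathode, E°cell = +0.523 − (−0.258) = +0.781 V and n = 2.
Q = [Ni2+(aq)] / [Cu+(aq)]^2 = 2.78×10^4, so log Q = 4.444 and E = +0.781 − (0.0592/2)(4.444) = +0.6495 V.
Finally ΔG = −nFE = −(2)(96485 C/mol)(+0.6495 V) = −125 kJ/mol.

−125 kJ/mol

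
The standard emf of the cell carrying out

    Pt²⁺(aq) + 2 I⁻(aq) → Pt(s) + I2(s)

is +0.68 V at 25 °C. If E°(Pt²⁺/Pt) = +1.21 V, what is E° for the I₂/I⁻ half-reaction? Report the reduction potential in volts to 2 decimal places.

In the reaction as written the Pt²⁺/Pt couple is reduced (cathode) and I₂/I⁻ is oxidized (anode), so E°cell = E°(Pt²⁺/Pt) − E°(I₂/I⁻).
E°(I₂/I⁻) = E°(cathode) − E°cell = +1.21 − (+0.68) = +0.53 V.

+0.53 V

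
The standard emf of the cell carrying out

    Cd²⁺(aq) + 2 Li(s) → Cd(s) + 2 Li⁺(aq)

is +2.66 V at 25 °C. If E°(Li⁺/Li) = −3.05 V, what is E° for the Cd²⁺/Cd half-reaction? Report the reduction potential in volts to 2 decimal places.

In the reaction as written the Cd²⁺/Cd couple is reduced (cathode) and Li⁺/Li is oxidized (anode), so E°cell = E°(Cd²⁺/Cd) − E°(Li⁺/Li).
E°(Cd²⁺/Cd) = E°cell + E°(anode) = +2.66 + (−3.05) = −0.39 V.

−0.39 V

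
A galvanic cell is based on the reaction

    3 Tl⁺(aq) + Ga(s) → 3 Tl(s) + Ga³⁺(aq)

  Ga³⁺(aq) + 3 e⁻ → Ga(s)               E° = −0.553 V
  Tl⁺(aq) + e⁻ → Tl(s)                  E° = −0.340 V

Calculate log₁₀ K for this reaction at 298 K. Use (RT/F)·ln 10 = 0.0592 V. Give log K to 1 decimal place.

The Tl⁺/Tl couple is reduced (cathode); E°cell = −0.340 − (−0.553) = +0.213 V with n = 3.
At equilibrium E = 0, so log K = nE°cell / 0.0592 = (3)(+0.213) / 0.0592 = 10.8.

log K = 10.8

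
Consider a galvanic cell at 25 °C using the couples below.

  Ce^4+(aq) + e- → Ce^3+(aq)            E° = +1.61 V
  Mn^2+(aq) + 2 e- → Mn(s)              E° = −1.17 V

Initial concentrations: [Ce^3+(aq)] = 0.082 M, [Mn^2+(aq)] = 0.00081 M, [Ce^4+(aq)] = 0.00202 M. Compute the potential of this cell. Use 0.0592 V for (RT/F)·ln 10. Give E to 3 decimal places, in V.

Ce⁴⁺/Ce³⁺ is reduced (cathode, E° = +1.61 V) and Mn²⁺/Mn is oxidized (anode).
The standard potential is +1.61 − (−1.17) = +2.78 V and the balanced reaction transfers n = 2 electrons.
Balancing gives 2 Ce^4+(aq) + Mn(s) → 2 Ce^3+(aq) + Mn^2+(aq); hence Q = ([Ce^3+(aq)]^2·[Mn^2+(aq)]) / [Ce^4+(aq)]^2 = 1.33 (log Q = 0.125).
E = E° − (0.0592/n)·log Q = +2.78 − (0.0592/2)(0.125) = +2.776 V.

+2.776 V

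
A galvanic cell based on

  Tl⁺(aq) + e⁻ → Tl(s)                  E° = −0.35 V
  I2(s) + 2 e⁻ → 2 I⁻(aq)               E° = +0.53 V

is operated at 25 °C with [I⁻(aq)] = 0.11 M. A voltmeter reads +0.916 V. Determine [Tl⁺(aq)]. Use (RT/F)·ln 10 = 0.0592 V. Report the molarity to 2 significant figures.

The I₂/I⁻ couple has the larger reduction potential, so it is the cathode: E°cell = +0.53 − (−0.35) = +0.88 V and n = 2.
Rearranging E = E° − (0.0592/n)·log Q gives log Q = 2(+0.88 − (+0.916))/0.0592 = −1.216.
The balanced reaction is I2(s) + 2 Tl(s) → 2 I⁻(aq) + 2 Tl⁺(aq), so Q = [I⁻(aq)]^2·[Tl⁺(aq)]^2.
Substituting the known concentrations and solving, log [Tl⁺(aq)] = 0.351 and [Tl⁺(aq)] = 2.2 M.

2.2 M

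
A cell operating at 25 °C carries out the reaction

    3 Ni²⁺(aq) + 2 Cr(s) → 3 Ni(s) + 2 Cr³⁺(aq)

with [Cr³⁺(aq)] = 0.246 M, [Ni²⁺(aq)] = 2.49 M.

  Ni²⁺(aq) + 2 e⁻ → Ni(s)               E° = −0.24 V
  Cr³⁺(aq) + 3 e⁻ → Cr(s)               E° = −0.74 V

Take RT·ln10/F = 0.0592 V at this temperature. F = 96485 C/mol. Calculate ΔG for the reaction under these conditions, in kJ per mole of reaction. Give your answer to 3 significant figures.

−303 kJ/mol

The standard cell potential is −0.24 − (−0.74) = +0.50 V, with n = 6 electrons in the balanced equation.
Q = [Cr³⁺(aq)]^2 / [Ni²⁺(aq)]^3 = 0.00392, so log Q = −2.407 and E = +0.50 − (0.0592/6)(−2.407) = +0.5237 V.
ΔG = −nFE = −(6)(96485)(+0.5237) J/mol = −303 kJ/mol.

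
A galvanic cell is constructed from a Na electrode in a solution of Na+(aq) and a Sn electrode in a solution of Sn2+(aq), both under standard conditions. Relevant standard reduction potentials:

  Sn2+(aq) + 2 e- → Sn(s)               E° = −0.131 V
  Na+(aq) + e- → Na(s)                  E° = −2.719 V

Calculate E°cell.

+2.588 V

Of the two couples in this cell, the one with the more positive reduction potential is reduced at the cathode: here that is Sn²⁺/Sn (−0.131 V); Na⁺/Na (−2.719 V) is the anode.
E°cell = E°(cathode) − E°(anode) = −0.131 − (−2.719) = +2.588 V.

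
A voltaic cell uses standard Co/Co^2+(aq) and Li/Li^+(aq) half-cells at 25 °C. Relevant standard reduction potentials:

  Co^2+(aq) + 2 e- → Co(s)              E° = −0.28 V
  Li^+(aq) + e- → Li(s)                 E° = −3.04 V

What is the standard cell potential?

+2.76 V

The Co²⁺/Co couple has the higher E°, so Co ion is reduced (cathode) and Li is oxidized (anode).
E°cell = E°(cathode) − E°(anode) = −0.28 − (−3.04) = +2.76 V.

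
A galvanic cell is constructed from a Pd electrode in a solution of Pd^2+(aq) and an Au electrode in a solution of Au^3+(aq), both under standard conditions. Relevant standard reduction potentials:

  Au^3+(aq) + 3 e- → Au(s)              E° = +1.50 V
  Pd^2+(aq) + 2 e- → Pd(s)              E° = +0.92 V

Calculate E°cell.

+0.58 V

The Au³⁺/Au couple has the higher E°, so Au ion is reduced (cathode) and Pd is oxidized (anode).
E°cell = E°(cathode) − E°(anode) = +1.50 − (+0.92) = +0.58 V.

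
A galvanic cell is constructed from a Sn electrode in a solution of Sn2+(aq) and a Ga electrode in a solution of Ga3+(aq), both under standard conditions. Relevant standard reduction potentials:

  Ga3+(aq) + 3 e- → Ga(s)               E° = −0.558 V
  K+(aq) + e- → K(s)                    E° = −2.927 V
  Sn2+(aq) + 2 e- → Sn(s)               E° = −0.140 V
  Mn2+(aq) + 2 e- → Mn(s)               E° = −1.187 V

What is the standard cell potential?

+0.418 V

Of the two couples in this cell, the one with the more positive reduction potential is reduced at the cathode: here that is Sn²⁺/Sn (−0.140 V); Ga³⁺/Ga (−0.558 V) is the anode.
E°cell = E°(cathode) − E°(anode) = −0.140 − (−0.558) = +0.418 V.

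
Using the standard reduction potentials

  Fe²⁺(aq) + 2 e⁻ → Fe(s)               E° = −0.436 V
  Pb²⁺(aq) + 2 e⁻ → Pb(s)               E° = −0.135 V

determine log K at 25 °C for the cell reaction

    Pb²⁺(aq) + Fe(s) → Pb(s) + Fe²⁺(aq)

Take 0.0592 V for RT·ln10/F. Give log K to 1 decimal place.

The Pb²⁺/Pb couple is reduced (cathode); E°cell = −0.135 − (−0.436) = +0.301 V with n = 2.
At equilibrium E = 0, so log K = nE°cell / 0.0592 = (2)(+0.301) / 0.0592 = 10.2.

log K = 10.2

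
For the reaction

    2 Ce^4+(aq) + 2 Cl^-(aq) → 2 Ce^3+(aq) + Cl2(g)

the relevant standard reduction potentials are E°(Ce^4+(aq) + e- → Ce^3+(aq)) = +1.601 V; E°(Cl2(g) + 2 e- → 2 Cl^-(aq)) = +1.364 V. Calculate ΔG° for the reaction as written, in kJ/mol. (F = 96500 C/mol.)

In the reaction as written Ce^4+(aq) is reduced, so the Ce⁴⁺/Ce³⁺ couple is the cathode and Cl₂/Cl⁻ is the anode.
E°cell = +1.601 − (+1.364) = +0.237 V; balancing electrons gives n = 2.
ΔG° = −nFE°cell = −(2)(96500)(+0.237) J/mol = −45.7 kJ/mol.

−45.7 kJ/mol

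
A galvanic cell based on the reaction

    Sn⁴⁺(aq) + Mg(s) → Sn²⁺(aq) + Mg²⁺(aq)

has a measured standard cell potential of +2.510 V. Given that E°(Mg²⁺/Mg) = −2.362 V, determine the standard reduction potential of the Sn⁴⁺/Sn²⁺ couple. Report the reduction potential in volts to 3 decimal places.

In the reaction as written the Sn⁴⁺/Sn²⁺ couple is reduced (cathode) and Mg²⁺/Mg is oxidized (anode), so E°cell = E°(Sn⁴⁺/Sn²⁺) − E°(Mg²⁺/Mg).
E°(Sn⁴⁺/Sn²⁺) = E°cell + E°(anode) = +2.510 + (−2.362) = +0.148 V.

+0.148 V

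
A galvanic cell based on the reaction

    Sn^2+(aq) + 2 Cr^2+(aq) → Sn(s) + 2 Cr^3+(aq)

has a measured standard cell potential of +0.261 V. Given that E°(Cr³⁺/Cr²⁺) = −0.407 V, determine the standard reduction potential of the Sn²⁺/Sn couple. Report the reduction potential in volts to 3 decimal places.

In the reaction as written the Sn²⁺/Sn couple is reduced (cathode) and Cr³⁺/Cr²⁺ is oxidized (anode), so E°cell = E°(Sn²⁺/Sn) − E°(Cr³⁺/Cr²⁺).
E°(Sn²⁺/Sn) = E°cell + E°(anode) = +0.261 + (−0.407) = −0.146 V.

−0.146 V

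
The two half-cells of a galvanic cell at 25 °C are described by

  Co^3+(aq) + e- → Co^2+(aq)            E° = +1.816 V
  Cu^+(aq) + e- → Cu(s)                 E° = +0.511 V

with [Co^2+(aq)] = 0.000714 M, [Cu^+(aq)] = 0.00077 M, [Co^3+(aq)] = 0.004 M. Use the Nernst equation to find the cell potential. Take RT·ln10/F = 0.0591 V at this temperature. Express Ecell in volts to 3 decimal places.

+1.533 V

Since E°(Co³⁺/Co²⁺) > E°(Cu⁺/Cu), Co³⁺/Co²⁺ serves as the cathode.
E°cell = E°cat − E°an = +1.816 − (+0.511) = +1.305 V; n = 1.
For the overall reaction Co^3+(aq) + Cu(s) → Co^2+(aq) + Cu^+(aq), Q = ([Co^2+(aq)]·[Cu^+(aq)]) / [Co^3+(aq)] = 0.000137, giving log Q = −3.862.
E = E° − (0.0591/n)·log Q = +1.305 − (0.0591/1)(−3.862) = +1.533 V.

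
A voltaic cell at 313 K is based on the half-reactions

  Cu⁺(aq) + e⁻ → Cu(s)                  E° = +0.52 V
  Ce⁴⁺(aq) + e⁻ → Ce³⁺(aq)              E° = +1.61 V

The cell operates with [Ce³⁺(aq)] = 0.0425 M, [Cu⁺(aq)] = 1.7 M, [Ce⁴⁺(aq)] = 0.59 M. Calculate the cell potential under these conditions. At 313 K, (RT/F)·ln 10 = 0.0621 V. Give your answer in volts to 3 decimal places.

The Ce⁴⁺/Ce³⁺ couple has the more positive E°, so it is the cathode; Cu⁺/Cu is the anode.
The standard potential is +1.61 − (+0.52) = +1.09 V and the balanced reaction transfers n = 1 electron.
For the overall reaction Ce⁴⁺(aq) + Cu(s) → Ce³⁺(aq) + Cu⁺(aq), Q = ([Ce³⁺(aq)]·[Cu⁺(aq)]) / [Ce⁴⁺(aq)] = 0.122, giving log Q = −0.912.
By the Nernst equation, E = +1.09 − (0.0621/1)·(−0.912) = +1.147 V.

+1.147 V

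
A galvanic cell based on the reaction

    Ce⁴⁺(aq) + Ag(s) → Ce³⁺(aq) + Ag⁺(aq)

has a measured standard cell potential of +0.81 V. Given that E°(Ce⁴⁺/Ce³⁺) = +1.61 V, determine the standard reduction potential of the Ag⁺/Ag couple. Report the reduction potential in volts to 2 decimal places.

In the reaction as written the Ce⁴⁺/Ce³⁺ couple is reduced (cathode) and Ag⁺/Ag is oxidized (anode), so E°cell = E°(Ce⁴⁺/Ce³⁺) − E°(Ag⁺/Ag).
E°(Ag⁺/Ag) = E°(cathode) − E°cell = +1.61 − (+0.81) = +0.80 V.

+0.80 V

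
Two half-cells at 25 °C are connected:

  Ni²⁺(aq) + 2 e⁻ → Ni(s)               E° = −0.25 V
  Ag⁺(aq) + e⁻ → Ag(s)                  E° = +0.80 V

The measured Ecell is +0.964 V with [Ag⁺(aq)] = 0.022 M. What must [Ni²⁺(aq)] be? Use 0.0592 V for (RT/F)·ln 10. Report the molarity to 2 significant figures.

0.39 M

Ag⁺/Ag is the cathode (higher E°); E°cell = +0.80 − (−0.25) = +1.05 V with n = 2.
From the Nernst equation, log Q = n(E° − E)/0.0592 = 2·(+1.05 − (+0.964))/0.0592 = 2.905.
The balanced reaction is 2 Ag⁺(aq) + Ni(s) → 2 Ag(s) + Ni²⁺(aq), so Q = [Ni²⁺(aq)] / [Ag⁺(aq)]^2.
Isolating [Ni²⁺(aq)] in Q = 10^{2.905} yields log [Ni²⁺(aq)] = −0.410, i.e. 0.39 M.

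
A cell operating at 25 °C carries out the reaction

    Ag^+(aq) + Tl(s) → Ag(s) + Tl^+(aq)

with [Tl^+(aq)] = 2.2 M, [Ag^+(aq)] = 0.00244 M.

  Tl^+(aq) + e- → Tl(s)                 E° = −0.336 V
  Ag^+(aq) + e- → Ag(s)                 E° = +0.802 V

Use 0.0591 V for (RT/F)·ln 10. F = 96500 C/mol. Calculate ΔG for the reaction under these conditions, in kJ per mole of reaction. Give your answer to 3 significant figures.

−93.0 kJ/mol

With Ag⁺/Ag reduced at the cathode, E°cell = +0.802 − (−0.336) = +1.138 V and n = 1.
The reaction quotient is [Tl^+(aq)] / [Ag^+(aq)] = 902; by Nernst, E = +1.138 − (0.0591/1)(2.955) = +0.9634 V.
Then ΔG = −nFE = −1 × 96500 × +0.9634 J/mol = −93.0 kJ/mol.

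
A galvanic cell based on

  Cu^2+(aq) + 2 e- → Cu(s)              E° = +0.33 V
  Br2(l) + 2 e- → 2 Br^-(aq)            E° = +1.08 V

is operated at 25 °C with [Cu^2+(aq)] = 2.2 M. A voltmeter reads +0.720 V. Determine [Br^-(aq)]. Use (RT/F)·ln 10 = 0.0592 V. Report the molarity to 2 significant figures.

2.2 M

The Br₂/Br⁻ couple has the larger reduction potential, so it is the cathode: E°cell = +1.08 − (+0.33) = +0.75 V and n = 2.
Since E = E° − (0.0592/n)·log Q, log Q = n(E° − E)/0.0592 = 1.014.
The balanced reaction is Br2(l) + Cu(s) → 2 Br^-(aq) + Cu^2+(aq), so Q = [Br^-(aq)]^2·[Cu^2+(aq)].
Substituting the known concentrations and solving, log [Br^-(aq)] = 0.336 and [Br^-(aq)] = 2.2 M.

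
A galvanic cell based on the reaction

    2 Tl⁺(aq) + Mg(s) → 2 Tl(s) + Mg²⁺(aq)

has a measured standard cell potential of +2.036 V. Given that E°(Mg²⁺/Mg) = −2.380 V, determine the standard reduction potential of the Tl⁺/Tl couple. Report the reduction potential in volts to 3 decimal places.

In the reaction as written the Tl⁺/Tl couple is reduced (cathode) and Mg²⁺/Mg is oxidized (anode), so E°cell = E°(Tl⁺/Tl) − E°(Mg²⁺/Mg).
E°(Tl⁺/Tl) = E°cell + E°(anode) = +2.036 + (−2.380) = −0.344 V.

−0.344 V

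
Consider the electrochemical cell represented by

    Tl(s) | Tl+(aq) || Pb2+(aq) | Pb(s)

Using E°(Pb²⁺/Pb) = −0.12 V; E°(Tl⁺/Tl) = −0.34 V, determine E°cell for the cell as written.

+0.22 V

By convention the left-hand electrode in cell notation is the anode (oxidation) and the right-hand electrode is the cathode (reduction).
E°cell = E°(right) − E°(left) = −0.12 − (−0.34) = +0.22 V.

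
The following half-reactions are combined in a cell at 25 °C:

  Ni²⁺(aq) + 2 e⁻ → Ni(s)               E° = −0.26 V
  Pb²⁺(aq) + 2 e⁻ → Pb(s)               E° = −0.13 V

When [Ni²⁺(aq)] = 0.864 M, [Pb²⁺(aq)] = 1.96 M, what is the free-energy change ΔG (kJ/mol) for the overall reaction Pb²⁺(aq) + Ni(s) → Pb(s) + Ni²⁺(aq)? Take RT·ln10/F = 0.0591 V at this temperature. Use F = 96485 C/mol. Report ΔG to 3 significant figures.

−27.1 kJ/mol

The standard cell potential is −0.13 − (−0.26) = +0.13 V, with n = 2 electrons in the balanced equation.
The reaction quotient is [Ni²⁺(aq)] / [Pb²⁺(aq)] = 0.441; by Nernst, E = +0.13 − (0.0591/2)(−0.356) = +0.1405 V.
Finally ΔG = −nFE = −(2)(96485 C/mol)(+0.1405 V) = −27.1 kJ/mol.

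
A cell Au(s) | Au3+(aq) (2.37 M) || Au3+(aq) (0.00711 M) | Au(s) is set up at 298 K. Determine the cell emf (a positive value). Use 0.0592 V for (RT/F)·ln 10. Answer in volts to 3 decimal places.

For a concentration cell E°cell = 0, since both electrodes use the same couple.
The compartment with the higher Au3+(aq) concentration (2.37 M) acts as the cathode; ions are reduced there and produced at the dilute (0.00711 M) anode.
With n = 3, Ecell = −(0.0592/3)·log([dilute]/[conc]) = −(0.0592/3)·log(0.00711/2.37) = +0.050 V.

0.050 V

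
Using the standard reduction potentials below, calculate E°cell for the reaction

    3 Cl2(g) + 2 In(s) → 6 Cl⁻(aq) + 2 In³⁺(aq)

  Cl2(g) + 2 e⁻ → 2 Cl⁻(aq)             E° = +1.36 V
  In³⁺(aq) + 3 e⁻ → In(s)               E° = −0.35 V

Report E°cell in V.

Cl2(g) gains electrons, so the Cl₂/Cl⁻ couple is the cathode; the In³⁺/In couple is the anode.
E°cell = E°(cathode) − E°(anode) = +1.36 − (−0.35) = +1.71 V.
The positive value indicates the reaction is spontaneous as written.

+1.71 V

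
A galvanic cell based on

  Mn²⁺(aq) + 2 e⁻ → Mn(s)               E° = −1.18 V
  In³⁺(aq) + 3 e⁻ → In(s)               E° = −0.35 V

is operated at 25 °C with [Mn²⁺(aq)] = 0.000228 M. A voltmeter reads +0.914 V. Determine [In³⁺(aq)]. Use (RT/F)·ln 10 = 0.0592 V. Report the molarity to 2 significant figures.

0.062 M

The In³⁺/In couple has the larger reduction potential, so it is the cathode: E°cell = −0.35 − (−1.18) = +0.83 V and n = 6.
Since E = E° − (0.0592/n)·log Q, log Q = n(E° − E)/0.0592 = −8.514.
The balanced reaction is 2 In³⁺(aq) + 3 Mn(s) → 2 In(s) + 3 Mn²⁺(aq), so Q = [Mn²⁺(aq)]^3 / [In³⁺(aq)]^2.
Solving for the unknown gives log [In³⁺(aq)] = −1.206, so [In³⁺(aq)] ≈ 0.062 M.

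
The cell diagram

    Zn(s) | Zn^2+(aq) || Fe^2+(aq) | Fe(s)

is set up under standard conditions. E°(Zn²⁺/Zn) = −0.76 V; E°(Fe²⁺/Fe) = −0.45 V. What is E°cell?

+0.31 V

By convention the left-hand electrode in cell notation is the anode (oxidation) and the right-hand electrode is the cathode (reduction).
E°cell = E°(right) − E°(left) = −0.45 − (−0.76) = +0.31 V.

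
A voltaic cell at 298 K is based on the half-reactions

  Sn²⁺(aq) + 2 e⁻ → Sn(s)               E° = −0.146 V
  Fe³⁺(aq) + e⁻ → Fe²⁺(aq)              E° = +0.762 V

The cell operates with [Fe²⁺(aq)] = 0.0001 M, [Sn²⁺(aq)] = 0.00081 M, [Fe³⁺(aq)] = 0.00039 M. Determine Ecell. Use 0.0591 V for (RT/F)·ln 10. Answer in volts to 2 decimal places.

Since E°(Fe³⁺/Fe²⁺) > E°(Sn²⁺/Sn), Fe³⁺/Fe²⁺ serves as the cathode.
E°cell = E°cat − E°an = +0.762 − (−0.146) = +0.908 V; n = 2.
For the overall reaction 2 Fe³⁺(aq) + Sn(s) → 2 Fe²⁺(aq) + Sn²⁺(aq), Q = ([Fe²⁺(aq)]^2·[Sn²⁺(aq)]) / [Fe³⁺(aq)]^2 = 5.33×10^−5, giving log Q = −4.274.
Applying E = E° − (RT ln10/nF)·log Q gives +0.908 − (0.0591/2)(−4.274) = +1.03 V.

+1.03 V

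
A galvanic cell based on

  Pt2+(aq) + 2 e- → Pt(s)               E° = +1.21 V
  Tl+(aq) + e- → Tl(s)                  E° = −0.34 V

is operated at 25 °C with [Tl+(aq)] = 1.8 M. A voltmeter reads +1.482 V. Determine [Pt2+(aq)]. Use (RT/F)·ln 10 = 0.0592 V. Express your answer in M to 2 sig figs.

0.016 M

Pt²⁺/Pt is the cathode (higher E°); E°cell = +1.21 − (−0.34) = +1.55 V with n = 2.
From the Nernst equation, log Q = n(E° − E)/0.0592 = 2·(+1.55 − (+1.482))/0.0592 = 2.297.
Balancing electrons gives Pt2+(aq) + 2 Tl(s) → Pt(s) + 2 Tl+(aq); thus Q = [Tl+(aq)]^2 / [Pt2+(aq)].
Isolating [Pt2+(aq)] in Q = 10^{2.297} yields log [Pt2+(aq)] = −1.786, i.e. 0.016 M.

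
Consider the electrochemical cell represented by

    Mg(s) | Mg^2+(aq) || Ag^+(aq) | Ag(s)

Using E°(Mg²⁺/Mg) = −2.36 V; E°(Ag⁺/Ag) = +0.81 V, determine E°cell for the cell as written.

By convention the left-hand electrode in cell notation is the anode (oxidation) and the right-hand electrode is the cathode (reduction).
E°cell = E°(right) − E°(left) = +0.81 − (−2.36) = +3.17 V.

+3.17 V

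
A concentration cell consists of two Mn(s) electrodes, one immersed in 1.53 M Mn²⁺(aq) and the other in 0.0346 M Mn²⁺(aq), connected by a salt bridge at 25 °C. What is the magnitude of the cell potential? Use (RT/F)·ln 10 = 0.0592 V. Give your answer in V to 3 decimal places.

0.049 V

For a concentration cell E°cell = 0, since both electrodes use the same couple.
The compartment with the higher Mn²⁺(aq) concentration (1.53 M) acts as the cathode; ions are reduced there and produced at the dilute (0.0346 M) anode.
With n = 2, Ecell = −(0.0592/2)·log([dilute]/[conc]) = −(0.0592/2)·log(0.0346/1.53) = +0.049 V.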